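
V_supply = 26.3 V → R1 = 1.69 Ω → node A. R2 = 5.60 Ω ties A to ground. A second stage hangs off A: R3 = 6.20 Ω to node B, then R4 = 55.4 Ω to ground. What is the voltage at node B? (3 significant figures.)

Node A sees R2 in parallel with the series input of stage 2, R3 + R4 = 61.60 Ω.
Effective lower resistance at A: R2 ‖ 61.60 = 5.133 Ω.
First divider: V_A = V_supply · 5.133/(1.69 + 5.133) = 19.79 V.
V_B = V_A × 0.8994 = 17.79 V.

V_B ≈ 17.8 V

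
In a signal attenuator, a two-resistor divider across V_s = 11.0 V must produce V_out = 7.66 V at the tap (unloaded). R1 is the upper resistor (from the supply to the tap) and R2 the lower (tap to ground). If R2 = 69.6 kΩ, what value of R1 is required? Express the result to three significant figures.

V_out/V_s = R2/(R1+R2) = 0.6964.
So R1 = R2 · (V_s/V_out − 1) = 69.6 × (11.0/7.66 − 1) = 69.6 × 0.4360 = 30.35 kΩ.

R1 ≈ 30.3 kΩ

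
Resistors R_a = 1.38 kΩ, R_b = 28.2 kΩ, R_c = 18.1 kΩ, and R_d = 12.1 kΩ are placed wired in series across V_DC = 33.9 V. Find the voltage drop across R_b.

V ≈ 16.0 V

ΣR = 1.38 + 28.2 + 18.1 + 12.1 = 59.78 kΩ.
V = V_DC · R/ΣR = 33.9 × 0.4717 = 15.99 V.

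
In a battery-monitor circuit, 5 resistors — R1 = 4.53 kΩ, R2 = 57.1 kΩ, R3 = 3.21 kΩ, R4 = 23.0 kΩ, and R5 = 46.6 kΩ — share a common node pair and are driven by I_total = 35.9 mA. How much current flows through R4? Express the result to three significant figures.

ΣG = 1/4.53 + 1/57.1 + 1/3.21 + 1/23.0 + 1/46.6 = 0.6147.
By the current-divider rule, I = I_total · G_k/ΣG = 35.9 × 0.07073 = 2.539 mA.

I ≈ 2.54 mA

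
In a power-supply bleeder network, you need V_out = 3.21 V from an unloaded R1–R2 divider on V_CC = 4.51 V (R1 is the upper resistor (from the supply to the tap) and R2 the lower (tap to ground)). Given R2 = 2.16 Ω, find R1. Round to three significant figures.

The divider ratio is R2/(R1+R2) = 3.21/4.51 = 0.7118.
R1 = R2·(1/k − 1) = 2.16 × 0.4050 = 0.8748 Ω.

R1 ≈ 0.875 Ω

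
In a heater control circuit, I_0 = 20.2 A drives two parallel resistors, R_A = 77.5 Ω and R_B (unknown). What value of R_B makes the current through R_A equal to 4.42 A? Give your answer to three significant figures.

In a two-way split, I_A/I_0 = R_B/(R_A + R_B).
With f = 0.2188, R_B = R_A · f/(1−f) = 77.5 × 0.2801 = 21.71 Ω.

R_B ≈ 21.7 Ω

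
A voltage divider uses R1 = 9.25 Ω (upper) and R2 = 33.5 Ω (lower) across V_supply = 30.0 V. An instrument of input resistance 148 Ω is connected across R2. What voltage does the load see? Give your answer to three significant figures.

V_out ≈ 22.4 V

The load sits in parallel with R2, giving an effective lower resistance R2' = R2·R_L/(R2+R_L) = 27.32 Ω.
Voltage divider with the loaded lower leg: V_out = 30.0 × 27.32/(9.25 + 27.32) = 30.0 × 0.7470 = 22.41 V.
(Unloaded it would be 23.5 V; the load pulls it down.)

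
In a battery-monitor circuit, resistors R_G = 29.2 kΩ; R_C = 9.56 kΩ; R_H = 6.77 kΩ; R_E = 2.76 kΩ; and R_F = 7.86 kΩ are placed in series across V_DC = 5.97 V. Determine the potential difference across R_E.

V ≈ 0.293 V

ΣR = 29.2 + 9.56 + 6.77 + 2.76 + 7.86 = 56.15 kΩ.
Voltage divider: V = V_DC · (2.760 / 56.15) = 5.97 × 0.04915 = 0.2934 V.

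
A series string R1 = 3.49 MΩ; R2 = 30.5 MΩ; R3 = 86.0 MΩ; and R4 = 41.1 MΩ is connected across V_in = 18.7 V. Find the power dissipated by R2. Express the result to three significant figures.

P ≈ 0.411 µW

The common current is I = 18.7/161.1 = 0.1161 µA.
P = I²R = 0.01348 × 30.5 = 0.4110 µW.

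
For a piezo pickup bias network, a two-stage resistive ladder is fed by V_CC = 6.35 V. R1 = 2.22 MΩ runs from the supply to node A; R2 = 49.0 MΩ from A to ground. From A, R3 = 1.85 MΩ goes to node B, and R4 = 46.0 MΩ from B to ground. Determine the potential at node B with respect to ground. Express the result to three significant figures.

V_B ≈ 5.59 V

The second stage (R3 + R4 = 47.85 MΩ) loads node A in parallel with R2.
Effective lower resistance at A: R2 ‖ 47.85 = 24.21 MΩ.
So V_A = 6.35 × 0.9160 = 5.817 V.
V_B = V_A × 0.9613 = 5.592 V.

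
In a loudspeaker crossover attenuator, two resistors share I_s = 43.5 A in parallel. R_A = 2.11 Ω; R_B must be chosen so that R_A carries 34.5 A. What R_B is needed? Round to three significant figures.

The fraction through R_A equals R_B/(R_A+R_B).
34.5/43.5 = R_B/(R_A + R_B) → R_B = R_A · (0.7931)/(1 − 0.7931) = 2.11 × 3.833 = 8.088 Ω.

R_B ≈ 8.09 Ω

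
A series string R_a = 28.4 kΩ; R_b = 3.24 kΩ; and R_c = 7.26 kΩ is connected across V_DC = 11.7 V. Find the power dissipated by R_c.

ΣR = 38.90 kΩ → I = 11.7/38.90 = 0.3008 mA.
V(R_c) = I·R = 2.184 V; P = V·I = 2.184 × 0.3008 = 0.6568 mW.

P ≈ 0.657 mW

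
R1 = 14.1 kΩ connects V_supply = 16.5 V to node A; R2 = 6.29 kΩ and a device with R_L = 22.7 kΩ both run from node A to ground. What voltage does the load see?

V_out ≈ 4.27 V

First combine the lower leg with the load: R2 ‖ R_L = 4.925 kΩ.
Voltage divider with the loaded lower leg: V_out = 16.5 × 4.925/(14.1 + 4.925) = 16.5 × 0.2589 = 4.272 V.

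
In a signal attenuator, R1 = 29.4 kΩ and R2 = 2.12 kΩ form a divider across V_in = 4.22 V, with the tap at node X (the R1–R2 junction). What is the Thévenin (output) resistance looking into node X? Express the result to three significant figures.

Looking into X with the source shorted: R_th = R1·R2/(R1+R2) = 29.40 × 2.12/31.52 = 1.977 kΩ.

R_th ≈ 1.98 kΩ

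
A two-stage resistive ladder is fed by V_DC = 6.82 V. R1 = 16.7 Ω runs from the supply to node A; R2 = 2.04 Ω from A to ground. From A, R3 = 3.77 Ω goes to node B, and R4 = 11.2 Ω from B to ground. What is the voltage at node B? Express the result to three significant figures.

V_B ≈ 0.495 V

Node A sees R2 in parallel with the series input of stage 2, R3 + R4 = 14.97 Ω.
R2 ‖ (R3+R4) = 1.795 Ω.
So V_A = 6.82 × 0.09707 = 0.6620 V.
Then the unloaded second divider: V_B = V_A × R4/(R3+R4) = 0.6620 × 0.7482 = 0.4953 V.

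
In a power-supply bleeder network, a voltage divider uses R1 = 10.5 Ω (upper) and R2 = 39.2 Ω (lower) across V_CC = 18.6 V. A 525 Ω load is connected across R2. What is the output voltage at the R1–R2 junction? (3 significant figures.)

The load sits in parallel with R2, giving an effective lower resistance R2' = R2·R_L/(R2+R_L) = 36.48 Ω.
Now apply the divider: V_out = 18.6 × 0.7765 = 14.44 V.
(Unloaded it would be 14.7 V; the load pulls it down.)

V_out ≈ 14.4 V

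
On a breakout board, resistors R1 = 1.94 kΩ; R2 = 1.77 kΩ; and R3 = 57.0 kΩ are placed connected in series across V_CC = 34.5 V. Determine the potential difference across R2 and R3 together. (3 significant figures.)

Total series resistance ΣR = 1.94 + 1.77 + 57.0 = 60.71 kΩ.
R_{R2..R3} = 1.77 + 57.0 = 58.77 kΩ.
Voltage divider: V = V_CC · (58.77 / 60.71) = 34.5 × 0.9680 = 33.40 V.

V ≈ 33.4 V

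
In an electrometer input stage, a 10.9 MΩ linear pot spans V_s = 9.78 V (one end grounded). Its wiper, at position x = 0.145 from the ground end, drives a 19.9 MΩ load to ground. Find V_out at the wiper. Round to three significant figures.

Lower segment x·R_p = 1.581 MΩ; upper segment (1−x)·R_p = 9.319 MΩ.
(x·R_p) ‖ R_L = 1.464 MΩ.
Then V_out = V_s · 1.464/(9.319 + 1.464) = 1.328 V.
(Unloaded: V_out = x·V_s = 1.42 V.)

V_out ≈ 1.33 V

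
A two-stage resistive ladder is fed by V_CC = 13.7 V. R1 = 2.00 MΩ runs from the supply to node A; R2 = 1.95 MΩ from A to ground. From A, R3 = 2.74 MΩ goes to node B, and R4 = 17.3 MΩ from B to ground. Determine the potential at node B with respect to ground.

V_B ≈ 5.56 V

Looking into the second stage from A: R3 + R4 = 20.04 MΩ appears in parallel with R2.
R2 ‖ (R3+R4) = 1.777 MΩ.
First divider: V_A = V_CC · 1.777/(2.00 + 1.777) = 6.446 V.
V_B = V_A × 0.8633 = 5.564 V.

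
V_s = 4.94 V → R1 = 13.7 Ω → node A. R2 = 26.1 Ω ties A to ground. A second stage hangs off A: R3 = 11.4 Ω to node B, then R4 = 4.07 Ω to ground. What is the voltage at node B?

Looking into the second stage from A: R3 + R4 = 15.47 Ω appears in parallel with R2.
R2 ‖ (R3+R4) = 9.713 Ω.
So V_A = 4.94 × 0.4149 = 2.049 V.
V_B = V_A × 0.2631 = 0.5392 V.

V_B ≈ 0.539 V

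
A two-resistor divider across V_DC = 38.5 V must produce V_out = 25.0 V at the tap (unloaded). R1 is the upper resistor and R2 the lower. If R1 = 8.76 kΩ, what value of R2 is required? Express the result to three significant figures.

R2 ≈ 16.2 kΩ

V_out/V_DC = R2/(R1+R2) = 0.6494.
So R2 = R1 · V_out/(V_DC − V_out) = 8.76 × 25.0/(38.5 − 25.0) = 8.76 × 1.852 = 16.22 kΩ.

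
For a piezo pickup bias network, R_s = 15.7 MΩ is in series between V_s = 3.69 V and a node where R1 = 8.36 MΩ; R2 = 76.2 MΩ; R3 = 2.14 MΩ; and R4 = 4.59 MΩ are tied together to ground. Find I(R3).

I ≈ 0.125 µA

Equivalent of the parallel group: R_p = 1.223 MΩ.
Node voltage V_A = V_s · R_p/(R_s + R_p) = 3.69 × 0.07225 = 0.2666 V.
I(R3) = V_A / R3 = 0.2666/2.14 = 0.1246 µA.
(Equivalently: I_total = 0.2181 µA, then current-divider fraction G_k/ΣG = 0.5713.)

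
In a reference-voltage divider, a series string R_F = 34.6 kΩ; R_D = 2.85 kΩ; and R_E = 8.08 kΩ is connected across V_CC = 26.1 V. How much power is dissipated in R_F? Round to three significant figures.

ΣR = 45.53 kΩ → I = 26.1/45.53 = 0.5732 mA.
V(R_F) = I·R = 19.83 V; P = V·I = 19.83 × 0.5732 = 11.37 mW.

P ≈ 11.4 mW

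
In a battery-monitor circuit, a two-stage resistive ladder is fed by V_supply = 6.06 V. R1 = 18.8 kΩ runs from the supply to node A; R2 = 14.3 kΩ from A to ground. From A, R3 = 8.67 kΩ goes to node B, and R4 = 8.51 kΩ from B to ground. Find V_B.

The second stage (R3 + R4 = 17.18 kΩ) loads node A in parallel with R2.
Effective lower resistance at A: R2 ‖ 17.18 = 7.804 kΩ.
V_A = 6.06 × 7.804/(18.8 + 7.804) = 1.778 V.
Then the unloaded second divider: V_B = V_A × R4/(R3+R4) = 1.778 × 0.4953 = 0.8806 V.

V_B ≈ 0.881 V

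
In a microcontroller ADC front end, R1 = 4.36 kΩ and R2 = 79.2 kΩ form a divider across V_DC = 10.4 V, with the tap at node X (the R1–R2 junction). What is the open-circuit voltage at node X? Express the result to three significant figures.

V_th is the unloaded tap voltage: V_DC · R2/(R1+R2) = 10.4 × 0.9478 = 9.857 V.

V_th ≈ 9.86 V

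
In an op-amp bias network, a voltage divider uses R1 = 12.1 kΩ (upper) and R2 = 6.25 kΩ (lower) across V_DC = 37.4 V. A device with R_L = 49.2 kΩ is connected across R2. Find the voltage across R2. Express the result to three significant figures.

The load sits in parallel with R2, giving an effective lower resistance R2' = R2·R_L/(R2+R_L) = 5.546 kΩ.
Voltage divider with the loaded lower leg: V_out = 37.4 × 5.546/(12.1 + 5.546) = 37.4 × 0.3143 = 11.75 V.
(Unloaded it would be 12.7 V; the load pulls it down.)

V_out ≈ 11.8 V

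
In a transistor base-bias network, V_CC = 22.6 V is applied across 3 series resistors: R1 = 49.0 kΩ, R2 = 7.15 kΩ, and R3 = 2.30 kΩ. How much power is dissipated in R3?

ΣR = 58.45 kΩ → I = 22.6/58.45 = 0.3867 mA.
P(R3) = I²·R3 = (0.3867)² × 2.30 = 0.3439 mW.

P ≈ 0.344 mW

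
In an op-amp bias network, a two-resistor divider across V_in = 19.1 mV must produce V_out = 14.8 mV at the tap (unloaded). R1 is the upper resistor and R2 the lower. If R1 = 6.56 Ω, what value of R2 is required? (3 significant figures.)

R2 ≈ 22.6 Ω

V_out/V_in = R2/(R1+R2) = 0.7749.
So R2 = R1 · V_out/(V_in − V_out) = 6.56 × 14.8/(19.1 − 14.8) = 6.56 × 3.442 = 22.58 Ω.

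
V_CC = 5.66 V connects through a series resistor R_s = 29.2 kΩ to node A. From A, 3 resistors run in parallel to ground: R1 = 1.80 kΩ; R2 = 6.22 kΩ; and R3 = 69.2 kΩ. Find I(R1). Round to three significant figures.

Combine the parallel branches: R_p = (1/1.80 + 1/6.22 + 1/69.2)⁻¹ = 1.368 kΩ.
V_A = 5.66 × 1.368/30.57 = 0.2534 V.
I(R1) = V_A / R1 = 0.2534/1.80 = 0.1408 mA.

I ≈ 0.141 mA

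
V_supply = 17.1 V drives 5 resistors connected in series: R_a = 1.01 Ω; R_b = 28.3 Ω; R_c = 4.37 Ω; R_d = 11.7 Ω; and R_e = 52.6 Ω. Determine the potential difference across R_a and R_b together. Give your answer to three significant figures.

Series total: ΣR = 1.01 + 28.3 + 4.37 + 11.7 + 52.6 = 97.98 Ω.
R_{R_a..R_b} = 1.01 + 28.3 = 29.31 Ω.
Voltage divider: V = V_supply · (29.31 / 97.98) = 17.1 × 0.2991 = 5.115 V.

V ≈ 5.12 V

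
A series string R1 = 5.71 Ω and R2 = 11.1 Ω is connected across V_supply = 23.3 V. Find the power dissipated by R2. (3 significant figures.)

Series current I = V_supply/ΣR = 23.3/16.81 = 1.386 A.
P = I²R = 1.921 × 11.1 = 21.33 W.

P ≈ 21.3 W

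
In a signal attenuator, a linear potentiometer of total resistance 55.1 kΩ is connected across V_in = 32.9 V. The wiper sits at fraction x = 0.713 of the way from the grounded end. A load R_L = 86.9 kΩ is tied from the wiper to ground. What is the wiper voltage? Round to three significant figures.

V_out ≈ 20.8 V

Lower segment x·R_p = 39.29 kΩ; upper segment (1−x)·R_p = 15.81 kΩ.
Lower segment in parallel with the load: 39.29 ‖ 86.9 = 27.06 kΩ.
Loaded-divider output: V_out = 32.9 × 0.6311 = 20.76 V.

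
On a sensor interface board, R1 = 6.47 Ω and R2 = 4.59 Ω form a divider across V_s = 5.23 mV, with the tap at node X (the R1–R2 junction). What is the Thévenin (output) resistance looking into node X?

Zeroing V_s shorts the top of R1 to ground, so R_th = R1 ‖ R2 = 2.685 Ω.

R_th ≈ 2.69 Ω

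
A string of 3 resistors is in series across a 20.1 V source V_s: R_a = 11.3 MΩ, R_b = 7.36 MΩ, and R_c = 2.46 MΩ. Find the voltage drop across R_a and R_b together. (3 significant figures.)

Series total: ΣR = 11.3 + 7.36 + 2.46 = 21.12 MΩ.
R_{R_a..R_b} = 11.3 + 7.36 = 18.66 MΩ.
By the voltage-divider rule, V = 20.1 × 18.66/21.12 = 17.76 V.

V ≈ 17.8 V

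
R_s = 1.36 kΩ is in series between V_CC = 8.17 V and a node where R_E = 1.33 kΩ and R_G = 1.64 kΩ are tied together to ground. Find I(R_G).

Combine the parallel branches: R_p = (1/1.33 + 1/1.64)⁻¹ = 0.7344 kΩ.
V_A = 8.17 × 0.7344/2.094 = 2.865 V.
I(R_G) = V_A / R_G = 2.865/1.64 = 1.747 mA.

I ≈ 1.75 mA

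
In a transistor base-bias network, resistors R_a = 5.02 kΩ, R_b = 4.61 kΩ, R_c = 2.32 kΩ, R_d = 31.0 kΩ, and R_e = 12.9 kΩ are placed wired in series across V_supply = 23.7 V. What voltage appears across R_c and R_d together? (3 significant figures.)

ΣR = 5.02 + 4.61 + 2.32 + 31.0 + 12.9 = 55.85 kΩ.
R_{R_c..R_d} = 2.32 + 31.0 = 33.32 kΩ.
By the voltage-divider rule, V = 23.7 × 33.32/55.85 = 14.14 V.

V ≈ 14.1 V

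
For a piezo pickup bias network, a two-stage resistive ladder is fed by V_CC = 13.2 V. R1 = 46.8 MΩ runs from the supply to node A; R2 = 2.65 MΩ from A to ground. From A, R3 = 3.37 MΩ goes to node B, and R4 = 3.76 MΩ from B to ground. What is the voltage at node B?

Looking into the second stage from A: R3 + R4 = 7.130 MΩ appears in parallel with R2.
R2 ‖ (R3+R4) = 1.932 MΩ.
V_A = 13.2 × 1.932/(46.8 + 1.932) = 0.5233 V.
V_B = V_A × 0.5273 = 0.2760 V.

V_B ≈ 0.276 V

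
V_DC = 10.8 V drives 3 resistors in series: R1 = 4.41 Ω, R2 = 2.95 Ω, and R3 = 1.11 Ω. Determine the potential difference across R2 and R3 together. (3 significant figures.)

V ≈ 5.18 V

ΣR = 4.41 + 2.95 + 1.11 = 8.470 Ω.
R_{R2..R3} = 2.95 + 1.11 = 4.060 Ω.
Voltage divider: V = V_DC · (4.060 / 8.470) = 10.8 × 0.4793 = 5.177 V.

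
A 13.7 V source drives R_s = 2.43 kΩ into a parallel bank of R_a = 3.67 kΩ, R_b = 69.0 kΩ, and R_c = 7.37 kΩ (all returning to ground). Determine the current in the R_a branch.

Parallel bank: R_p = 1/(1/3.67 + 1/69.0 + 1/7.37) = 2.366 kΩ.
V_A = 13.7 × 2.366/4.796 = 6.759 V.
I(R_a) = V_A / R_a = 6.759/3.67 = 1.842 mA.

I ≈ 1.84 mA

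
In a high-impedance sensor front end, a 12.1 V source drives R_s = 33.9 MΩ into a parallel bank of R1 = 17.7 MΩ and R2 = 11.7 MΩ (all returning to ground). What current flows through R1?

Combine the parallel branches: R_p = (1/17.7 + 1/11.7)⁻¹ = 7.044 MΩ.
Node voltage V_A = V_s · R_p/(R_s + R_p) = 12.1 × 0.1720 = 2.082 V.
I(R1) = V_A / R1 = 2.082/17.7 = 0.1176 µA.

I ≈ 0.118 µA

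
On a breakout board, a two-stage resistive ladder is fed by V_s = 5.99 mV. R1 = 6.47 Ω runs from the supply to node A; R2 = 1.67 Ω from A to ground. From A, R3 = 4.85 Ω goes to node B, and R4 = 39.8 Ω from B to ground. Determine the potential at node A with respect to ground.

V_A ≈ 1.19 mV

The second stage (R3 + R4 = 44.65 Ω) loads node A in parallel with R2.
R2 ‖ (R3+R4) = 1.610 Ω.
V_A = 5.99 × 1.610/(6.47 + 1.610) = 1.193 mV.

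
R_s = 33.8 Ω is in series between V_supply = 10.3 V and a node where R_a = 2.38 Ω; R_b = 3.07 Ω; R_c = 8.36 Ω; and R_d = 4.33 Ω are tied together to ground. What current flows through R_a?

I ≈ 0.114 A

Combine the parallel branches: R_p = (1/2.38 + 1/3.07 + 1/8.36 + 1/4.33)⁻¹ = 0.9120 Ω.
V_A by voltage divider: V_A = 10.3 × 0.9120/(33.8 + 0.9120) = 0.2706 V.
I(R_a) = V_A / R_a = 0.2706/2.38 = 0.1137 A.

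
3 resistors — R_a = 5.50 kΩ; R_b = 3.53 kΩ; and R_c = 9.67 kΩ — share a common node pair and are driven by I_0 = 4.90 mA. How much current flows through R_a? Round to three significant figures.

ΣG = 1/5.50 + 1/3.53 + 1/9.67 = 0.5685.
Current divider: I(R_a) = I_0 · G_k/ΣG = 4.90 × (0.1818/0.5685) = 4.90 × 0.3198 = 1.567 mA.

I ≈ 1.57 mA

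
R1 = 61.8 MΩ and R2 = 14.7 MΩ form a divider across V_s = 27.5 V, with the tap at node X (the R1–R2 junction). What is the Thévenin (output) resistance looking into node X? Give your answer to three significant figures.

Looking into X with the source shorted: R_th = R1·R2/(R1+R2) = 61.80 × 14.7/76.50 = 11.88 MΩ.

R_th ≈ 11.9 MΩ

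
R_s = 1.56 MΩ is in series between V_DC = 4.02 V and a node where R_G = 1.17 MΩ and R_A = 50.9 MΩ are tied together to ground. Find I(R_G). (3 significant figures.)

Parallel bank: R_p = 1/(1/1.17 + 1/50.9) = 1.144 MΩ.
V_A by voltage divider: V_A = 4.02 × 1.144/(1.56 + 1.144) = 1.701 V.
Branch current I = V_A/R_G = 1.701/1.17 = 1.453 µA.

I ≈ 1.45 µA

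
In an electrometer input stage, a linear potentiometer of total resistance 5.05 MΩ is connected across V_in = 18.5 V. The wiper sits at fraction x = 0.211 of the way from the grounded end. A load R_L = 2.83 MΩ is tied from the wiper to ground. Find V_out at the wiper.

V_out ≈ 3.01 V

Split the track: R_lower = x·R_p = 1.066 MΩ, R_upper = (1−x)·R_p = 3.984 MΩ.
R_L loads the lower segment: effective lower R = 0.7741 MΩ.
Loaded-divider output: V_out = 18.5 × 0.1627 = 3.009 V.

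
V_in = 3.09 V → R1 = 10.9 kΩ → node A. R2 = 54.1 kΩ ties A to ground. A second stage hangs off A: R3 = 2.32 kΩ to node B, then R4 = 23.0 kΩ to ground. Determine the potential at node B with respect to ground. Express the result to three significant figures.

Node A sees R2 in parallel with the series input of stage 2, R3 + R4 = 25.32 kΩ.
Effective lower resistance at A: R2 ‖ 25.32 = 17.25 kΩ.
First divider: V_A = V_in · 17.25/(10.9 + 17.25) = 1.893 V.
Then the unloaded second divider: V_B = V_A × R4/(R3+R4) = 1.893 × 0.9084 = 1.720 V.

V_B ≈ 1.72 V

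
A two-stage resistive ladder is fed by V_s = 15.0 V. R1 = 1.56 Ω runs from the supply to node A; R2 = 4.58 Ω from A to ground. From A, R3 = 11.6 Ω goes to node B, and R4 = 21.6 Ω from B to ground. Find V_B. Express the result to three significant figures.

Looking into the second stage from A: R3 + R4 = 33.20 Ω appears in parallel with R2.
Effective lower resistance at A: R2 ‖ 33.20 = 4.025 Ω.
V_A = 15.0 × 4.025/(1.56 + 4.025) = 10.81 V.
V_B = V_A × 0.6506 = 7.033 V.

V_B ≈ 7.03 V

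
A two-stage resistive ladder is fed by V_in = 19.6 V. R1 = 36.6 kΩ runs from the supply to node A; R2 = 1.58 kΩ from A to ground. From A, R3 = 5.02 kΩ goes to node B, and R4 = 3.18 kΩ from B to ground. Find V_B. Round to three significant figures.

V_B ≈ 0.266 V

Looking into the second stage from A: R3 + R4 = 8.200 kΩ appears in parallel with R2.
Effective lower resistance at A: R2 ‖ 8.200 = 1.325 kΩ.
V_A = 19.6 × 1.325/(36.6 + 1.325) = 0.6846 V.
V_B = V_A × 0.3878 = 0.2655 V.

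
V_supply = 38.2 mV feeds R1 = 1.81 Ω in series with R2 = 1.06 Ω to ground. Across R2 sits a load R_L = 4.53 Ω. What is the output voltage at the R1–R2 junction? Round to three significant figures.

V_out ≈ 12.3 mV

R2 ‖ R_L = (1.06 × 4.53)/(1.06 + 4.53) = 0.8590 Ω.
Then V_out = V_supply · R2'/(R1 + R2') = 38.2 × 0.8590/2.669 = 12.29 mV.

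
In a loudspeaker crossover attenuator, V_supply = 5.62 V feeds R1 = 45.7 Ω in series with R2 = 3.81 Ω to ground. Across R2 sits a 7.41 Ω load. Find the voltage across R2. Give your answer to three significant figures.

V_out ≈ 0.293 V

R2 ‖ R_L = (3.81 × 7.41)/(3.81 + 7.41) = 2.516 Ω.
Then V_out = V_supply · R2'/(R1 + R2') = 5.62 × 2.516/48.22 = 0.2933 V.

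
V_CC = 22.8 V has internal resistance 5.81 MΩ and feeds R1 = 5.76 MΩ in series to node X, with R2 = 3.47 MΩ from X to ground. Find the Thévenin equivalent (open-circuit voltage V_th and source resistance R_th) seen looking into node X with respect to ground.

R1' = 5.81 + 5.76 = 11.57 MΩ (source resistance + R1).
V_th is the unloaded tap voltage: V_CC · R2/(R1'+R2) = 22.8 × 0.2307 = 5.260 V.
Zeroing V_CC shorts the top of R1' to ground, so R_th = R1' ‖ R2 = 2.669 MΩ.

V_th ≈ 5.26 V, R_th ≈ 2.67 MΩ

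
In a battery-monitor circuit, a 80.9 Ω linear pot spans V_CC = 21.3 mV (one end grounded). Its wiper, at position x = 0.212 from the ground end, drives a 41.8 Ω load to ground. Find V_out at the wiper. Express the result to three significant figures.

Split the track: R_lower = x·R_p = 17.15 Ω, R_upper = (1−x)·R_p = 63.75 Ω.
Lower segment in parallel with the load: 17.15 ‖ 41.8 = 12.16 Ω.
Loaded-divider output: V_out = 21.3 × 0.1602 = 3.412 mV.

V_out ≈ 3.41 mV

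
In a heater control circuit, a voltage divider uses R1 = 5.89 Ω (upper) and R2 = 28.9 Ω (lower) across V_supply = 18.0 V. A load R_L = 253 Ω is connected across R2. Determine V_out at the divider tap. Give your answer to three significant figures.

V_out ≈ 14.7 V

First combine the lower leg with the load: R2 ‖ R_L = 25.94 Ω.
Now apply the divider: V_out = 18.0 × 0.8149 = 14.67 V.
(Unloaded it would be 15.0 V; the load pulls it down.)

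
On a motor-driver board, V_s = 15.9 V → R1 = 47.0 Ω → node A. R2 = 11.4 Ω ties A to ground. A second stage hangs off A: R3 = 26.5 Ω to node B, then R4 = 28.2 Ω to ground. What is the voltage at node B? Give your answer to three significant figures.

V_B ≈ 1.37 V

Looking into the second stage from A: R3 + R4 = 54.70 Ω appears in parallel with R2.
Effective lower resistance at A: R2 ‖ 54.70 = 9.434 Ω.
First divider: V_A = V_s · 9.434/(47.0 + 9.434) = 2.658 V.
V_B = V_A × 0.5155 = 1.370 V.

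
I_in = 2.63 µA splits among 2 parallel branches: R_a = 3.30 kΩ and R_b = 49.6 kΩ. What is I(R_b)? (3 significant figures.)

I ≈ 0.164 µA

For two parallel branches, I_k = I_in · (other R)/(sum of R).
So I = 2.63 × 3.30/52.90 = 0.1641 µA.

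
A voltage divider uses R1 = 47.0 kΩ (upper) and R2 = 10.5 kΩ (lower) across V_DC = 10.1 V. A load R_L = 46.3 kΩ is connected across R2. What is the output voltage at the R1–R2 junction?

The load sits in parallel with R2, giving an effective lower resistance R2' = R2·R_L/(R2+R_L) = 8.559 kΩ.
Then V_out = V_DC · R2'/(R1 + R2') = 10.1 × 8.559/55.56 = 1.556 V.
(Unloaded it would be 1.84 V; the load pulls it down.)

V_out ≈ 1.56 V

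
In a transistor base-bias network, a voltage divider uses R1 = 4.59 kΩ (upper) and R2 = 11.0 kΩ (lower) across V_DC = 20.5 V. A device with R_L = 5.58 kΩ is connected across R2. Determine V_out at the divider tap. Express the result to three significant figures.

The load sits in parallel with R2, giving an effective lower resistance R2' = R2·R_L/(R2+R_L) = 3.702 kΩ.
Then V_out = V_DC · R2'/(R1 + R2') = 20.5 × 3.702/8.292 = 9.152 V.

V_out ≈ 9.15 V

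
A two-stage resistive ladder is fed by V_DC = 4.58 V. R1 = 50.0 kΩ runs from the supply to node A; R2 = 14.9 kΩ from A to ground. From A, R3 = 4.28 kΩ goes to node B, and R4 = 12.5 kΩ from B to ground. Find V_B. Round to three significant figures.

V_B ≈ 0.465 V

Looking into the second stage from A: R3 + R4 = 16.78 kΩ appears in parallel with R2.
Effective lower resistance at A: R2 ‖ 16.78 = 7.892 kΩ.
V_A = 4.58 × 7.892/(50.0 + 7.892) = 0.6244 V.
V_B = V_A × 0.7449 = 0.4651 V.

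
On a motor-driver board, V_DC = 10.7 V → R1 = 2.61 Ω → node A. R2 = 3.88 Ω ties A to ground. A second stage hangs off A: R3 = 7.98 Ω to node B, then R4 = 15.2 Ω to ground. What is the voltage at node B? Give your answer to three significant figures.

V_B ≈ 3.93 V

The second stage (R3 + R4 = 23.18 Ω) loads node A in parallel with R2.
R2 ‖ (R3+R4) = 3.324 Ω.
V_A = 10.7 × 3.324/(2.61 + 3.324) = 5.993 V.
Stage 2 is unloaded, so V_B = V_A · R4/(R3+R4) = 5.993 × 15.2/23.18 = 3.930 V.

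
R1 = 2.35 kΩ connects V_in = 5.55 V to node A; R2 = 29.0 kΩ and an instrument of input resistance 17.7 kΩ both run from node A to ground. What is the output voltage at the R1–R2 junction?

V_out ≈ 4.57 V

First combine the lower leg with the load: R2 ‖ R_L = 10.99 kΩ.
Then V_out = V_in · R2'/(R1 + R2') = 5.55 × 10.99/13.34 = 4.572 V.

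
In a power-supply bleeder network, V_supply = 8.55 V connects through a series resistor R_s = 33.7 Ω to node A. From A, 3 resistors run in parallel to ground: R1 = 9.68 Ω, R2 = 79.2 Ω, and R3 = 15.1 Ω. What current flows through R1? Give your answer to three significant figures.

Parallel bank: R_p = 1/(1/9.68 + 1/79.2 + 1/15.1) = 5.490 Ω.
V_A by voltage divider: V_A = 8.55 × 5.490/(33.7 + 5.490) = 1.198 V.
Branch current I = V_A/R1 = 1.198/9.68 = 0.1237 A.

I ≈ 0.124 A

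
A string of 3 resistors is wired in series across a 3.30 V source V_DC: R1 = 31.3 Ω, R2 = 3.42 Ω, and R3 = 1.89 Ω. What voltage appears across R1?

ΣR = 31.3 + 3.42 + 1.89 = 36.61 Ω.
By the voltage-divider rule, V = 3.30 × 31.30/36.61 = 2.821 V.

V ≈ 2.82 V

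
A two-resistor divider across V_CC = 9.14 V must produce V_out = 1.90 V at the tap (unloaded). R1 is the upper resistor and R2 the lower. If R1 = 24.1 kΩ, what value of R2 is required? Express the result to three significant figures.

R2 ≈ 6.32 kΩ

Required fraction k = V_out/V_CC = 0.2079.
So R2 = R1 · V_out/(V_CC − V_out) = 24.1 × 1.90/(9.14 − 1.90) = 24.1 × 0.2624 = 6.325 kΩ.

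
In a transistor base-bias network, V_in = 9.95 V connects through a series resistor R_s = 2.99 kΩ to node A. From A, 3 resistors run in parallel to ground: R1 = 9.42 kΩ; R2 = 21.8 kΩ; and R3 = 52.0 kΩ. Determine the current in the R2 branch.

I ≈ 0.302 mA

Combine the parallel branches: R_p = (1/9.42 + 1/21.8 + 1/52.0)⁻¹ = 5.839 kΩ.
V_A = 9.95 × 5.839/8.829 = 6.580 V.
I(R2) = V_A / R2 = 6.580/21.8 = 0.3019 mA.
(Equivalently: I_total = 1.127 mA, then current-divider fraction G_k/ΣG = 0.2678.)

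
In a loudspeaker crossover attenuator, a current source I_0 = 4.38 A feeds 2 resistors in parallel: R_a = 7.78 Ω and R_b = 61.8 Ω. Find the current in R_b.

With just two branches, the current splits inversely with resistance.
I(R_b) = 4.38 × 7.78/(7.78 + 61.8) = 4.38 × 0.1118 = 0.4897 A.

I ≈ 0.490 A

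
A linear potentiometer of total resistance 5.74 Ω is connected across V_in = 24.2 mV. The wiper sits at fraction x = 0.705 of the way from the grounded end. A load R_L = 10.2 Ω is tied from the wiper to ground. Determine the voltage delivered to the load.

Split the track: R_lower = x·R_p = 4.047 Ω, R_upper = (1−x)·R_p = 1.693 Ω.
Lower segment in parallel with the load: 4.047 ‖ 10.2 = 2.897 Ω.
V_out = 24.2 × 2.897/(1.693 + 2.897) = 15.27 mV.

V_out ≈ 15.3 mV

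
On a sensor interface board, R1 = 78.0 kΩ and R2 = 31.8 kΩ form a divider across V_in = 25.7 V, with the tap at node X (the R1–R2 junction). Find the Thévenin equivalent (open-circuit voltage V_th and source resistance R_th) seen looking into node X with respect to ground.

With X open, the divider is unloaded: V_th = 25.7 × 31.8/109.8 = 7.443 V.
With V_in suppressed (replaced by a short), R_th = R1 ‖ R2 = (78.00 × 31.8)/(78.00 + 31.8) = 22.59 kΩ.

V_th ≈ 7.44 V, R_th ≈ 22.6 kΩ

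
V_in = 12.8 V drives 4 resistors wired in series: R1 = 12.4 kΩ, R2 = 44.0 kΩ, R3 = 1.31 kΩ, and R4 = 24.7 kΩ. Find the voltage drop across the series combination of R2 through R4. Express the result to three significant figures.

ΣR = 12.4 + 44.0 + 1.31 + 24.7 = 82.41 kΩ.
R_{R2..R4} = 44.0 + 1.31 + 24.7 = 70.01 kΩ.
V = V_in · R/ΣR = 12.8 × 0.8495 = 10.87 V.

V ≈ 10.9 V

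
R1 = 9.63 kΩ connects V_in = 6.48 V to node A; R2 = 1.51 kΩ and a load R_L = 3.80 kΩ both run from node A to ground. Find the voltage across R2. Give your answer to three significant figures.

R2 ‖ R_L = (1.51 × 3.80)/(1.51 + 3.80) = 1.081 kΩ.
Then V_out = V_in · R2'/(R1 + R2') = 6.48 × 1.081/10.71 = 0.6538 V.
(Unloaded it would be 0.878 V; the load pulls it down.)

V_out ≈ 0.654 V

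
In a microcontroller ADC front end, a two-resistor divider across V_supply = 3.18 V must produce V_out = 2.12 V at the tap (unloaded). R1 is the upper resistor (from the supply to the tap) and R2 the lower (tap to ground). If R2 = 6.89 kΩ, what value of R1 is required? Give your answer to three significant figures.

Required fraction k = V_out/V_supply = 0.6667.
So R1 = R2 · (V_supply/V_out − 1) = 6.89 × (3.18/2.12 − 1) = 6.89 × 0.5000 = 3.445 kΩ.

R1 ≈ 3.44 kΩ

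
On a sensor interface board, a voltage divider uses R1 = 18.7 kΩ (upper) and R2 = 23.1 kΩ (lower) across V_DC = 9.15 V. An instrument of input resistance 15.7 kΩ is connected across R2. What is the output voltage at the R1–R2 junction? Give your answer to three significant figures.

V_out ≈ 3.05 V

The load sits in parallel with R2, giving an effective lower resistance R2' = R2·R_L/(R2+R_L) = 9.347 kΩ.
Now apply the divider: V_out = 9.15 × 0.3333 = 3.049 V.
(Unloaded it would be 5.06 V; the load pulls it down.)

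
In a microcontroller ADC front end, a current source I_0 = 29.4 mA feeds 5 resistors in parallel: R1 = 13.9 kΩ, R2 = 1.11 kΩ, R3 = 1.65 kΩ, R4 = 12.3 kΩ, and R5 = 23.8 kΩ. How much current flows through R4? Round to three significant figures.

I ≈ 1.40 mA

Total conductance ΣG = 1/13.9 + 1/1.11 + 1/1.65 + 1/12.3 + 1/23.8 = 1.702 (units of 1/kΩ).
Current divider: I(R4) = I_0 · G_k/ΣG = 29.4 × (0.08130/1.702) = 29.4 × 0.04776 = 1.404 mA.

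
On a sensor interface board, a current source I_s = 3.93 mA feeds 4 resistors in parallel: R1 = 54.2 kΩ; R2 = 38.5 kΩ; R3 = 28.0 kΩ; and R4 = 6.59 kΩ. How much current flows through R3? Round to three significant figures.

I ≈ 0.605 mA

Conductances: ΣG = 1/54.2 + 1/38.5 + 1/28.0 + 1/6.59 = 0.2319 (1/kΩ).
Current divider: I(R3) = I_s · G_k/ΣG = 3.93 × (0.03571/0.2319) = 3.93 × 0.1540 = 0.6053 mA.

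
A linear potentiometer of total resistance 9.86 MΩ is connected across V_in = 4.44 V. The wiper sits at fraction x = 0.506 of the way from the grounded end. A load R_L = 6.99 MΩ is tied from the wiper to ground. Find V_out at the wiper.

V_out ≈ 1.66 V

The pot divides into 4.871 MΩ above the wiper and 4.989 MΩ below.
(x·R_p) ‖ R_L = 2.911 MΩ.
Then V_out = V_in · 2.911/(4.871 + 2.911) = 1.661 V.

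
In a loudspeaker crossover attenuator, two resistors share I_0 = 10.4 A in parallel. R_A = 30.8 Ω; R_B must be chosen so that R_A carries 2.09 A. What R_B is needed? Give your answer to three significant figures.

R_B ≈ 7.75 Ω

The fraction through R_A equals R_B/(R_A+R_B).
With f = 0.2010, R_B = R_A · f/(1−f) = 30.8 × 0.2515 = 7.746 Ω.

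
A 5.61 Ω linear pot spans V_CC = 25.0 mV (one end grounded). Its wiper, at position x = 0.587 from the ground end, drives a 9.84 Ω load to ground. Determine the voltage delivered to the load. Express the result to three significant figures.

V_out ≈ 12.9 mV

Lower segment x·R_p = 3.293 Ω; upper segment (1−x)·R_p = 2.317 Ω.
Lower segment in parallel with the load: 3.293 ‖ 9.84 = 2.467 Ω.
Then V_out = V_CC · 2.467/(2.317 + 2.467) = 12.89 mV.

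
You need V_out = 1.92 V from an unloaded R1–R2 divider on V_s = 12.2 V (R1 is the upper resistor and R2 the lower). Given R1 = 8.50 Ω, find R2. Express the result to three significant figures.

Required fraction k = V_out/V_s = 0.1574.
So R2 = R1 · V_out/(V_s − V_out) = 8.50 × 1.92/(12.2 − 1.92) = 8.50 × 0.1868 = 1.588 Ω.

R2 ≈ 1.59 Ω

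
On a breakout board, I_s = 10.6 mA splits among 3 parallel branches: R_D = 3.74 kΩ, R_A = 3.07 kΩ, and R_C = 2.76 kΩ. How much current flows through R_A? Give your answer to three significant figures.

I ≈ 3.61 mA

Conductances: ΣG = 1/3.74 + 1/3.07 + 1/2.76 = 0.9554 (1/kΩ).
Current divider: I(R_A) = I_s · G_k/ΣG = 10.6 × (0.3257/0.9554) = 10.6 × 0.3409 = 3.614 mA.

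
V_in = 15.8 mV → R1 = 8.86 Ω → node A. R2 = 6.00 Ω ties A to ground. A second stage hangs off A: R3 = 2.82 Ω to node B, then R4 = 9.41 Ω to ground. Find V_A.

Node A sees R2 in parallel with the series input of stage 2, R3 + R4 = 12.23 Ω.
R2 ‖ (R3+R4) = 4.025 Ω.
V_A = 15.8 × 4.025/(8.86 + 4.025) = 4.936 mV.

V_A ≈ 4.94 mV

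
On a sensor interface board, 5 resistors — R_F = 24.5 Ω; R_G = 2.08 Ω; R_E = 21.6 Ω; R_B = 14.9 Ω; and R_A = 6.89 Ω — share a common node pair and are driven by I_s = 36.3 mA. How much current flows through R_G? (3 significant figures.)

I ≈ 22.4 mA

ΣG = 1/24.5 + 1/2.08 + 1/21.6 + 1/14.9 + 1/6.89 = 0.7801.
R_G takes the fraction G_k/ΣG = 0.4808/0.7801 = 0.6163, so I = 36.3 × 0.6163 = 22.37 mA.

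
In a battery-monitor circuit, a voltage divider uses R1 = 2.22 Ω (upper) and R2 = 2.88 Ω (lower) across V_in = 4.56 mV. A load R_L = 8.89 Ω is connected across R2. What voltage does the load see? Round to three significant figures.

First combine the lower leg with the load: R2 ‖ R_L = 2.175 Ω.
Then V_out = V_in · R2'/(R1 + R2') = 4.56 × 2.175/4.395 = 2.257 mV.
(Unloaded it would be 2.58 mV; the load pulls it down.)

V_out ≈ 2.26 mV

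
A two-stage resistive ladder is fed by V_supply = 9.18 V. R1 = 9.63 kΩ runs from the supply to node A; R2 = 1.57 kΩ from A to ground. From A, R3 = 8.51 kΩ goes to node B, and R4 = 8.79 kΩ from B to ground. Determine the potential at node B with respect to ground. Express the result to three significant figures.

The second stage (R3 + R4 = 17.30 kΩ) loads node A in parallel with R2.
Effective lower resistance at A: R2 ‖ 17.30 = 1.439 kΩ.
V_A = 9.18 × 1.439/(9.63 + 1.439) = 1.194 V.
Stage 2 is unloaded, so V_B = V_A · R4/(R3+R4) = 1.194 × 8.79/17.30 = 0.6065 V.

V_B ≈ 0.607 V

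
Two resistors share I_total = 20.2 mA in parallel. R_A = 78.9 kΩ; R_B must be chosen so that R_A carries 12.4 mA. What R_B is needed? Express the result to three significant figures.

R_B ≈ 125 kΩ

In a two-way split, I_A/I_total = R_B/(R_A + R_B).
12.4/20.2 = R_B/(R_A + R_B) → R_B = R_A · (0.6139)/(1 − 0.6139) = 78.9 × 1.590 = 125.4 kΩ.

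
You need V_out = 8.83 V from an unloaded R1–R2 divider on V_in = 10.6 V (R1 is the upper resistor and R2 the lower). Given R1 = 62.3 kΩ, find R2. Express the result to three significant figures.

The divider ratio is R2/(R1+R2) = 8.83/10.6 = 0.8330.
Rearranging, R2 = R1·k/(1−k) = 62.3 × 4.989 = 310.8 kΩ.

R2 ≈ 311 kΩ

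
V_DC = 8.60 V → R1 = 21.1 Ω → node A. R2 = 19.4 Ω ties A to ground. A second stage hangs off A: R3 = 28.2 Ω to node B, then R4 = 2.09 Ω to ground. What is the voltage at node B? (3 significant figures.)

The second stage (R3 + R4 = 30.29 Ω) loads node A in parallel with R2.
Effective lower resistance at A: R2 ‖ 30.29 = 11.83 Ω.
So V_A = 8.60 × 0.3592 = 3.089 V.
Then the unloaded second divider: V_B = V_A × R4/(R3+R4) = 3.089 × 0.06900 = 0.2131 V.

V_B ≈ 0.213 V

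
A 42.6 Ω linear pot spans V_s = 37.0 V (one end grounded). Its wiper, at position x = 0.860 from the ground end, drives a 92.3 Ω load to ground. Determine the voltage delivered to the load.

Lower segment x·R_p = 36.64 Ω; upper segment (1−x)·R_p = 5.964 Ω.
Lower segment in parallel with the load: 36.64 ‖ 92.3 = 26.23 Ω.
Then V_out = V_s · 26.23/(5.964 + 26.23) = 30.14 V.

V_out ≈ 30.1 V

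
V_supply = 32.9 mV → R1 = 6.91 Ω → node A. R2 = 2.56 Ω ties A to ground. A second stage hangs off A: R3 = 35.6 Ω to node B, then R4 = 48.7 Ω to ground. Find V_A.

Node A sees R2 in parallel with the series input of stage 2, R3 + R4 = 84.30 Ω.
Effective lower resistance at A: R2 ‖ 84.30 = 2.485 Ω.
So V_A = 32.9 × 0.2645 = 8.701 mV.

V_A ≈ 8.70 mV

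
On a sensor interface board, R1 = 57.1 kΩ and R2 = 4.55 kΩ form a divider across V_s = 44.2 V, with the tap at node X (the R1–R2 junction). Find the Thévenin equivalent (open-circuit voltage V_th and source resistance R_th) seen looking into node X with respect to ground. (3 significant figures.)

V_th is the unloaded tap voltage: V_s · R2/(R1+R2) = 44.2 × 0.07380 = 3.262 V.
With V_s suppressed (replaced by a short), R_th = R1 ‖ R2 = (57.10 × 4.55)/(57.10 + 4.55) = 4.214 kΩ.

V_th ≈ 3.26 V, R_th ≈ 4.21 kΩ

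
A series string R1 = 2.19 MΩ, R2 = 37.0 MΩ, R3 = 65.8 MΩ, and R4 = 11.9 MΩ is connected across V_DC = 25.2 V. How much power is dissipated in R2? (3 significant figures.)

The common current is I = 25.2/116.9 = 0.2156 µA.
P(R2) = I²·R2 = (0.2156)² × 37.0 = 1.720 µW.

P ≈ 1.72 µW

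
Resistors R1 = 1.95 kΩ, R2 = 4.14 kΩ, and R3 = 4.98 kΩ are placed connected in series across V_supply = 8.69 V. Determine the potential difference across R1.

V ≈ 1.53 V

ΣR = 1.95 + 4.14 + 4.98 = 11.07 kΩ.
Voltage divider: V = V_supply · (1.950 / 11.07) = 8.69 × 0.1762 = 1.531 V.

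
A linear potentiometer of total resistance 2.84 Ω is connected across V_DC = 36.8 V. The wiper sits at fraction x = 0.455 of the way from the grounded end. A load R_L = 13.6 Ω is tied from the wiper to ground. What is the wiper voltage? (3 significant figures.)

The pot divides into 1.548 Ω above the wiper and 1.292 Ω below.
(x·R_p) ‖ R_L = 1.180 Ω.
Then V_out = V_DC · 1.180/(1.548 + 1.180) = 15.92 V.

V_out ≈ 15.9 V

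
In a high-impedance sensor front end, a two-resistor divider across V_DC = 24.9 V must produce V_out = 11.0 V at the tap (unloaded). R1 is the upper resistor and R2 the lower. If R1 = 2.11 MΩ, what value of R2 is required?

Required fraction k = V_out/V_DC = 0.4418.
So R2 = R1 · V_out/(V_DC − V_out) = 2.11 × 11.0/(24.9 − 11.0) = 2.11 × 0.7914 = 1.670 MΩ.

R2 ≈ 1.67 MΩ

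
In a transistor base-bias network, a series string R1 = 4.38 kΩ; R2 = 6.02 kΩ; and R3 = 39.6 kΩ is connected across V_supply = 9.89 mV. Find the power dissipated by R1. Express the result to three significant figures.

ΣR = 50.00 kΩ → I = 9.89/50.00 = 0.1978 µA.
P = I²R = 0.03912 × 4.38 = 0.1714 nW.

P ≈ 0.171 nW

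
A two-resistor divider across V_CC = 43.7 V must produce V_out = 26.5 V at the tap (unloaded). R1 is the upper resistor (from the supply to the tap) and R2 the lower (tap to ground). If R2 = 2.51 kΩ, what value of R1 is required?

R1 ≈ 1.63 kΩ

The divider ratio is R2/(R1+R2) = 26.5/43.7 = 0.6064.
So R1 = R2 · (V_CC/V_out − 1) = 2.51 × (43.7/26.5 − 1) = 2.51 × 0.6491 = 1.629 kΩ.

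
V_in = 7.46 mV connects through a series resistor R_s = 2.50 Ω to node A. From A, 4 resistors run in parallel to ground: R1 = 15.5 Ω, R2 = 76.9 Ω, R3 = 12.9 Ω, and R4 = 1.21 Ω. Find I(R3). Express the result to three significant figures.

Combine the parallel branches: R_p = (1/15.5 + 1/76.9 + 1/12.9 + 1/1.21)⁻¹ = 1.019 Ω.
V_A by voltage divider: V_A = 7.46 × 1.019/(2.50 + 1.019) = 2.160 mV.
I(R3) = V_A / R3 = 2.160/12.9 = 0.1674 mA.
(Equivalently: I_total = 2.120 mA, then current-divider fraction G_k/ΣG = 0.07898.)

I ≈ 0.167 mA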